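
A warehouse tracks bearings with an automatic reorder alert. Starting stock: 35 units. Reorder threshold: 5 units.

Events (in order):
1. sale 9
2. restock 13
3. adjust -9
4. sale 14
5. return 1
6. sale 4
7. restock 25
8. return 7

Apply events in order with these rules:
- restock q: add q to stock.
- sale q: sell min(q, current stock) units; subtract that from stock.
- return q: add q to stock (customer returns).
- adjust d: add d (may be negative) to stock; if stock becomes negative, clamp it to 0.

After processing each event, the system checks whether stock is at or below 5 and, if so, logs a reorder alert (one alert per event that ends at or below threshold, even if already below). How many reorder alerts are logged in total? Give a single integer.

Processing events:
Start: stock = 35
  Event 1 (sale 9): sell min(9,35)=9. stock: 35 - 9 = 26. total_sold = 9
  Event 2 (restock 13): 26 + 13 = 39
  Event 3 (adjust -9): 39 + -9 = 30
  Event 4 (sale 14): sell min(14,30)=14. stock: 30 - 14 = 16. total_sold = 23
  Event 5 (return 1): 16 + 1 = 17
  Event 6 (sale 4): sell min(4,17)=4. stock: 17 - 4 = 13. total_sold = 27
  Event 7 (restock 25): 13 + 25 = 38
  Event 8 (return 7): 38 + 7 = 45
Final: stock = 45, total_sold = 27

Checking against threshold 5:
  After event 1: stock=26 > 5
  After event 2: stock=39 > 5
  After event 3: stock=30 > 5
  After event 4: stock=16 > 5
  After event 5: stock=17 > 5
  After event 6: stock=13 > 5
  After event 7: stock=38 > 5
  After event 8: stock=45 > 5
Alert events: []. Count = 0

Answer: 0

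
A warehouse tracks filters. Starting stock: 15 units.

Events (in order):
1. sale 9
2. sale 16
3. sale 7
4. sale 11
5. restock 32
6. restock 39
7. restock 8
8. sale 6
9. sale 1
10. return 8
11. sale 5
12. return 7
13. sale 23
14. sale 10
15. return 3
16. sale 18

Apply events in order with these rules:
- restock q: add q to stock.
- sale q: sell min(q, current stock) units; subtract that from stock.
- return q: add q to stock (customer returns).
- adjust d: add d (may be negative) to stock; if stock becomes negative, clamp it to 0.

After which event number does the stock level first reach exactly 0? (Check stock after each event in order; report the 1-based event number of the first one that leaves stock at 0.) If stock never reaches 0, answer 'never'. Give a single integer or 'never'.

Answer: 2

Derivation:
Processing events:
Start: stock = 15
  Event 1 (sale 9): sell min(9,15)=9. stock: 15 - 9 = 6. total_sold = 9
  Event 2 (sale 16): sell min(16,6)=6. stock: 6 - 6 = 0. total_sold = 15
  Event 3 (sale 7): sell min(7,0)=0. stock: 0 - 0 = 0. total_sold = 15
  Event 4 (sale 11): sell min(11,0)=0. stock: 0 - 0 = 0. total_sold = 15
  Event 5 (restock 32): 0 + 32 = 32
  Event 6 (restock 39): 32 + 39 = 71
  Event 7 (restock 8): 71 + 8 = 79
  Event 8 (sale 6): sell min(6,79)=6. stock: 79 - 6 = 73. total_sold = 21
  Event 9 (sale 1): sell min(1,73)=1. stock: 73 - 1 = 72. total_sold = 22
  Event 10 (return 8): 72 + 8 = 80
  Event 11 (sale 5): sell min(5,80)=5. stock: 80 - 5 = 75. total_sold = 27
  Event 12 (return 7): 75 + 7 = 82
  Event 13 (sale 23): sell min(23,82)=23. stock: 82 - 23 = 59. total_sold = 50
  Event 14 (sale 10): sell min(10,59)=10. stock: 59 - 10 = 49. total_sold = 60
  Event 15 (return 3): 49 + 3 = 52
  Event 16 (sale 18): sell min(18,52)=18. stock: 52 - 18 = 34. total_sold = 78
Final: stock = 34, total_sold = 78

First zero at event 2.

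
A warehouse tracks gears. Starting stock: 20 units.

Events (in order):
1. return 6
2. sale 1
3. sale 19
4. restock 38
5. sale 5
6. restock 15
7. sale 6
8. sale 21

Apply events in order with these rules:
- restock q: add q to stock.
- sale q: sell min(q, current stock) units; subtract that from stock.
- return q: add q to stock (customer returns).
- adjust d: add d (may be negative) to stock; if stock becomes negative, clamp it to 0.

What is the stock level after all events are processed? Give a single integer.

Answer: 27

Derivation:
Processing events:
Start: stock = 20
  Event 1 (return 6): 20 + 6 = 26
  Event 2 (sale 1): sell min(1,26)=1. stock: 26 - 1 = 25. total_sold = 1
  Event 3 (sale 19): sell min(19,25)=19. stock: 25 - 19 = 6. total_sold = 20
  Event 4 (restock 38): 6 + 38 = 44
  Event 5 (sale 5): sell min(5,44)=5. stock: 44 - 5 = 39. total_sold = 25
  Event 6 (restock 15): 39 + 15 = 54
  Event 7 (sale 6): sell min(6,54)=6. stock: 54 - 6 = 48. total_sold = 31
  Event 8 (sale 21): sell min(21,48)=21. stock: 48 - 21 = 27. total_sold = 52
Final: stock = 27, total_sold = 52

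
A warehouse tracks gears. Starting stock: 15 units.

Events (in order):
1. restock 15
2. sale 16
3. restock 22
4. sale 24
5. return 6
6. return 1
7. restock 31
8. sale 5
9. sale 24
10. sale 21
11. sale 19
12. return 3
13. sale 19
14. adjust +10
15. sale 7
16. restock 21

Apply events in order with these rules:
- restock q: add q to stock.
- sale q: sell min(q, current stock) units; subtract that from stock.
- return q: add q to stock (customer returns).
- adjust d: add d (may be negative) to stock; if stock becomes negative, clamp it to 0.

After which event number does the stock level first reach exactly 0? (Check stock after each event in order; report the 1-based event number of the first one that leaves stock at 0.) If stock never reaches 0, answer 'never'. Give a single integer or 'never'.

Answer: 10

Derivation:
Processing events:
Start: stock = 15
  Event 1 (restock 15): 15 + 15 = 30
  Event 2 (sale 16): sell min(16,30)=16. stock: 30 - 16 = 14. total_sold = 16
  Event 3 (restock 22): 14 + 22 = 36
  Event 4 (sale 24): sell min(24,36)=24. stock: 36 - 24 = 12. total_sold = 40
  Event 5 (return 6): 12 + 6 = 18
  Event 6 (return 1): 18 + 1 = 19
  Event 7 (restock 31): 19 + 31 = 50
  Event 8 (sale 5): sell min(5,50)=5. stock: 50 - 5 = 45. total_sold = 45
  Event 9 (sale 24): sell min(24,45)=24. stock: 45 - 24 = 21. total_sold = 69
  Event 10 (sale 21): sell min(21,21)=21. stock: 21 - 21 = 0. total_sold = 90
  Event 11 (sale 19): sell min(19,0)=0. stock: 0 - 0 = 0. total_sold = 90
  Event 12 (return 3): 0 + 3 = 3
  Event 13 (sale 19): sell min(19,3)=3. stock: 3 - 3 = 0. total_sold = 93
  Event 14 (adjust +10): 0 + 10 = 10
  Event 15 (sale 7): sell min(7,10)=7. stock: 10 - 7 = 3. total_sold = 100
  Event 16 (restock 21): 3 + 21 = 24
Final: stock = 24, total_sold = 100

First zero at event 10.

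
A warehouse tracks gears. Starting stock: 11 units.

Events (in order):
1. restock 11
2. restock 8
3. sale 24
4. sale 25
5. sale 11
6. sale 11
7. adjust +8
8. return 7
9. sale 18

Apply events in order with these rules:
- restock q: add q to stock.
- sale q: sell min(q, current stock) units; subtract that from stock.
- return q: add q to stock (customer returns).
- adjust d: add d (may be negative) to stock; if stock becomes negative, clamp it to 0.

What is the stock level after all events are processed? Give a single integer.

Answer: 0

Derivation:
Processing events:
Start: stock = 11
  Event 1 (restock 11): 11 + 11 = 22
  Event 2 (restock 8): 22 + 8 = 30
  Event 3 (sale 24): sell min(24,30)=24. stock: 30 - 24 = 6. total_sold = 24
  Event 4 (sale 25): sell min(25,6)=6. stock: 6 - 6 = 0. total_sold = 30
  Event 5 (sale 11): sell min(11,0)=0. stock: 0 - 0 = 0. total_sold = 30
  Event 6 (sale 11): sell min(11,0)=0. stock: 0 - 0 = 0. total_sold = 30
  Event 7 (adjust +8): 0 + 8 = 8
  Event 8 (return 7): 8 + 7 = 15
  Event 9 (sale 18): sell min(18,15)=15. stock: 15 - 15 = 0. total_sold = 45
Final: stock = 0, total_sold = 45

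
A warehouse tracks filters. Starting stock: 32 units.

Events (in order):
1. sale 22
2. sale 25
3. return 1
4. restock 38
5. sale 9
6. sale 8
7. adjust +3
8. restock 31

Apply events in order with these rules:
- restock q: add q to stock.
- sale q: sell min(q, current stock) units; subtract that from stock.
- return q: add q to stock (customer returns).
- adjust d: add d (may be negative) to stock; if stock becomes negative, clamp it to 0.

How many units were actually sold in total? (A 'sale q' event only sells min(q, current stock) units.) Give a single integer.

Processing events:
Start: stock = 32
  Event 1 (sale 22): sell min(22,32)=22. stock: 32 - 22 = 10. total_sold = 22
  Event 2 (sale 25): sell min(25,10)=10. stock: 10 - 10 = 0. total_sold = 32
  Event 3 (return 1): 0 + 1 = 1
  Event 4 (restock 38): 1 + 38 = 39
  Event 5 (sale 9): sell min(9,39)=9. stock: 39 - 9 = 30. total_sold = 41
  Event 6 (sale 8): sell min(8,30)=8. stock: 30 - 8 = 22. total_sold = 49
  Event 7 (adjust +3): 22 + 3 = 25
  Event 8 (restock 31): 25 + 31 = 56
Final: stock = 56, total_sold = 49

Answer: 49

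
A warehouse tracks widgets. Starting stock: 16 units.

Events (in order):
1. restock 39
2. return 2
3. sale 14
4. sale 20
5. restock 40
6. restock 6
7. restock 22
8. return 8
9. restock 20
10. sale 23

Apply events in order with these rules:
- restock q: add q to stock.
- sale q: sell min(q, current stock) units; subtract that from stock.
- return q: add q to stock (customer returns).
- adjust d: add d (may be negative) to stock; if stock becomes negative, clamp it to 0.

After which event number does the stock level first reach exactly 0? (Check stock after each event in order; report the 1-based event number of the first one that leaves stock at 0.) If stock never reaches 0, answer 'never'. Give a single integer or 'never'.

Answer: never

Derivation:
Processing events:
Start: stock = 16
  Event 1 (restock 39): 16 + 39 = 55
  Event 2 (return 2): 55 + 2 = 57
  Event 3 (sale 14): sell min(14,57)=14. stock: 57 - 14 = 43. total_sold = 14
  Event 4 (sale 20): sell min(20,43)=20. stock: 43 - 20 = 23. total_sold = 34
  Event 5 (restock 40): 23 + 40 = 63
  Event 6 (restock 6): 63 + 6 = 69
  Event 7 (restock 22): 69 + 22 = 91
  Event 8 (return 8): 91 + 8 = 99
  Event 9 (restock 20): 99 + 20 = 119
  Event 10 (sale 23): sell min(23,119)=23. stock: 119 - 23 = 96. total_sold = 57
Final: stock = 96, total_sold = 57

Stock never reaches 0.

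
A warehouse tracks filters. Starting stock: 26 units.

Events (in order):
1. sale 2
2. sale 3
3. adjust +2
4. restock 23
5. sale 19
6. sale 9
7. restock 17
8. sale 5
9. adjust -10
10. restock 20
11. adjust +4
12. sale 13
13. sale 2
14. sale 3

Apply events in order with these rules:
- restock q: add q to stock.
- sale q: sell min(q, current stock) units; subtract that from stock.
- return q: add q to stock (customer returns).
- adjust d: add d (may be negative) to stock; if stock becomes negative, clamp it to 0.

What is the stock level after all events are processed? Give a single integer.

Processing events:
Start: stock = 26
  Event 1 (sale 2): sell min(2,26)=2. stock: 26 - 2 = 24. total_sold = 2
  Event 2 (sale 3): sell min(3,24)=3. stock: 24 - 3 = 21. total_sold = 5
  Event 3 (adjust +2): 21 + 2 = 23
  Event 4 (restock 23): 23 + 23 = 46
  Event 5 (sale 19): sell min(19,46)=19. stock: 46 - 19 = 27. total_sold = 24
  Event 6 (sale 9): sell min(9,27)=9. stock: 27 - 9 = 18. total_sold = 33
  Event 7 (restock 17): 18 + 17 = 35
  Event 8 (sale 5): sell min(5,35)=5. stock: 35 - 5 = 30. total_sold = 38
  Event 9 (adjust -10): 30 + -10 = 20
  Event 10 (restock 20): 20 + 20 = 40
  Event 11 (adjust +4): 40 + 4 = 44
  Event 12 (sale 13): sell min(13,44)=13. stock: 44 - 13 = 31. total_sold = 51
  Event 13 (sale 2): sell min(2,31)=2. stock: 31 - 2 = 29. total_sold = 53
  Event 14 (sale 3): sell min(3,29)=3. stock: 29 - 3 = 26. total_sold = 56
Final: stock = 26, total_sold = 56

Answer: 26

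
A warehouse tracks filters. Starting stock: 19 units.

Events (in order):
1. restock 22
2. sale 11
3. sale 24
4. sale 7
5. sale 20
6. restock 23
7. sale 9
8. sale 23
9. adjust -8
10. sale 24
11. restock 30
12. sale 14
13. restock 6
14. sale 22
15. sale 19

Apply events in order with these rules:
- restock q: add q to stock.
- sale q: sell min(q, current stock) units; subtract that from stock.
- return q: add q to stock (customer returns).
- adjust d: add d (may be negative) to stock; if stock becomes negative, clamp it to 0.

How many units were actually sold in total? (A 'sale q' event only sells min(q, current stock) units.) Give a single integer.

Processing events:
Start: stock = 19
  Event 1 (restock 22): 19 + 22 = 41
  Event 2 (sale 11): sell min(11,41)=11. stock: 41 - 11 = 30. total_sold = 11
  Event 3 (sale 24): sell min(24,30)=24. stock: 30 - 24 = 6. total_sold = 35
  Event 4 (sale 7): sell min(7,6)=6. stock: 6 - 6 = 0. total_sold = 41
  Event 5 (sale 20): sell min(20,0)=0. stock: 0 - 0 = 0. total_sold = 41
  Event 6 (restock 23): 0 + 23 = 23
  Event 7 (sale 9): sell min(9,23)=9. stock: 23 - 9 = 14. total_sold = 50
  Event 8 (sale 23): sell min(23,14)=14. stock: 14 - 14 = 0. total_sold = 64
  Event 9 (adjust -8): 0 + -8 = 0 (clamped to 0)
  Event 10 (sale 24): sell min(24,0)=0. stock: 0 - 0 = 0. total_sold = 64
  Event 11 (restock 30): 0 + 30 = 30
  Event 12 (sale 14): sell min(14,30)=14. stock: 30 - 14 = 16. total_sold = 78
  Event 13 (restock 6): 16 + 6 = 22
  Event 14 (sale 22): sell min(22,22)=22. stock: 22 - 22 = 0. total_sold = 100
  Event 15 (sale 19): sell min(19,0)=0. stock: 0 - 0 = 0. total_sold = 100
Final: stock = 0, total_sold = 100

Answer: 100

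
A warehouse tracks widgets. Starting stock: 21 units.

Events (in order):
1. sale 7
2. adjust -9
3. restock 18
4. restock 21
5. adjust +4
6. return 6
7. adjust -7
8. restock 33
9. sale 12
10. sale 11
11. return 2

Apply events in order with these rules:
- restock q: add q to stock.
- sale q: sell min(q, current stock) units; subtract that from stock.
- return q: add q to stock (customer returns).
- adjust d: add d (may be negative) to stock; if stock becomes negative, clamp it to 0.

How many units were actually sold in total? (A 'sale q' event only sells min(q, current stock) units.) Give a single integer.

Answer: 30

Derivation:
Processing events:
Start: stock = 21
  Event 1 (sale 7): sell min(7,21)=7. stock: 21 - 7 = 14. total_sold = 7
  Event 2 (adjust -9): 14 + -9 = 5
  Event 3 (restock 18): 5 + 18 = 23
  Event 4 (restock 21): 23 + 21 = 44
  Event 5 (adjust +4): 44 + 4 = 48
  Event 6 (return 6): 48 + 6 = 54
  Event 7 (adjust -7): 54 + -7 = 47
  Event 8 (restock 33): 47 + 33 = 80
  Event 9 (sale 12): sell min(12,80)=12. stock: 80 - 12 = 68. total_sold = 19
  Event 10 (sale 11): sell min(11,68)=11. stock: 68 - 11 = 57. total_sold = 30
  Event 11 (return 2): 57 + 2 = 59
Final: stock = 59, total_sold = 30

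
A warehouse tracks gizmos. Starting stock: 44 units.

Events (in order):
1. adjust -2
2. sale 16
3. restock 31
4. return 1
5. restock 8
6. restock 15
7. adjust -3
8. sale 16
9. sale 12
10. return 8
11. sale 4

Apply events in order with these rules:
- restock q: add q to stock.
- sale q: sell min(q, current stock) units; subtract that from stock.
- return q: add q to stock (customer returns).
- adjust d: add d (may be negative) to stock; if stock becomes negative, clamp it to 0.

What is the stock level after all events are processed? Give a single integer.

Processing events:
Start: stock = 44
  Event 1 (adjust -2): 44 + -2 = 42
  Event 2 (sale 16): sell min(16,42)=16. stock: 42 - 16 = 26. total_sold = 16
  Event 3 (restock 31): 26 + 31 = 57
  Event 4 (return 1): 57 + 1 = 58
  Event 5 (restock 8): 58 + 8 = 66
  Event 6 (restock 15): 66 + 15 = 81
  Event 7 (adjust -3): 81 + -3 = 78
  Event 8 (sale 16): sell min(16,78)=16. stock: 78 - 16 = 62. total_sold = 32
  Event 9 (sale 12): sell min(12,62)=12. stock: 62 - 12 = 50. total_sold = 44
  Event 10 (return 8): 50 + 8 = 58
  Event 11 (sale 4): sell min(4,58)=4. stock: 58 - 4 = 54. total_sold = 48
Final: stock = 54, total_sold = 48

Answer: 54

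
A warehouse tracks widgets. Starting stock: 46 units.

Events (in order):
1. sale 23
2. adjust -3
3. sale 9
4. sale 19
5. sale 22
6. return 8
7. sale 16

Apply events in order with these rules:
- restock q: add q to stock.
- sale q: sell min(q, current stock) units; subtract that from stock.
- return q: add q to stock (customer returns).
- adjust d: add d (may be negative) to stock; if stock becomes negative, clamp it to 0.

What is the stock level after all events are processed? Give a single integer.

Answer: 0

Derivation:
Processing events:
Start: stock = 46
  Event 1 (sale 23): sell min(23,46)=23. stock: 46 - 23 = 23. total_sold = 23
  Event 2 (adjust -3): 23 + -3 = 20
  Event 3 (sale 9): sell min(9,20)=9. stock: 20 - 9 = 11. total_sold = 32
  Event 4 (sale 19): sell min(19,11)=11. stock: 11 - 11 = 0. total_sold = 43
  Event 5 (sale 22): sell min(22,0)=0. stock: 0 - 0 = 0. total_sold = 43
  Event 6 (return 8): 0 + 8 = 8
  Event 7 (sale 16): sell min(16,8)=8. stock: 8 - 8 = 0. total_sold = 51
Final: stock = 0, total_sold = 51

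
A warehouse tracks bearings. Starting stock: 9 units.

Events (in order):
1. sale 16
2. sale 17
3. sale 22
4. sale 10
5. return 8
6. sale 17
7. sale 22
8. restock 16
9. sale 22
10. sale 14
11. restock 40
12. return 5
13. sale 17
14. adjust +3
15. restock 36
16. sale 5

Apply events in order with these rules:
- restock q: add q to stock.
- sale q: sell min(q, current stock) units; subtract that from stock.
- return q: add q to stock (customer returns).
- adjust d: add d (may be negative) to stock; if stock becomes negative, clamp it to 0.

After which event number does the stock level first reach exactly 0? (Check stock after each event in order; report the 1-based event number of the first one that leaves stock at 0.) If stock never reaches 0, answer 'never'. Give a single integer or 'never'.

Answer: 1

Derivation:
Processing events:
Start: stock = 9
  Event 1 (sale 16): sell min(16,9)=9. stock: 9 - 9 = 0. total_sold = 9
  Event 2 (sale 17): sell min(17,0)=0. stock: 0 - 0 = 0. total_sold = 9
  Event 3 (sale 22): sell min(22,0)=0. stock: 0 - 0 = 0. total_sold = 9
  Event 4 (sale 10): sell min(10,0)=0. stock: 0 - 0 = 0. total_sold = 9
  Event 5 (return 8): 0 + 8 = 8
  Event 6 (sale 17): sell min(17,8)=8. stock: 8 - 8 = 0. total_sold = 17
  Event 7 (sale 22): sell min(22,0)=0. stock: 0 - 0 = 0. total_sold = 17
  Event 8 (restock 16): 0 + 16 = 16
  Event 9 (sale 22): sell min(22,16)=16. stock: 16 - 16 = 0. total_sold = 33
  Event 10 (sale 14): sell min(14,0)=0. stock: 0 - 0 = 0. total_sold = 33
  Event 11 (restock 40): 0 + 40 = 40
  Event 12 (return 5): 40 + 5 = 45
  Event 13 (sale 17): sell min(17,45)=17. stock: 45 - 17 = 28. total_sold = 50
  Event 14 (adjust +3): 28 + 3 = 31
  Event 15 (restock 36): 31 + 36 = 67
  Event 16 (sale 5): sell min(5,67)=5. stock: 67 - 5 = 62. total_sold = 55
Final: stock = 62, total_sold = 55

First zero at event 1.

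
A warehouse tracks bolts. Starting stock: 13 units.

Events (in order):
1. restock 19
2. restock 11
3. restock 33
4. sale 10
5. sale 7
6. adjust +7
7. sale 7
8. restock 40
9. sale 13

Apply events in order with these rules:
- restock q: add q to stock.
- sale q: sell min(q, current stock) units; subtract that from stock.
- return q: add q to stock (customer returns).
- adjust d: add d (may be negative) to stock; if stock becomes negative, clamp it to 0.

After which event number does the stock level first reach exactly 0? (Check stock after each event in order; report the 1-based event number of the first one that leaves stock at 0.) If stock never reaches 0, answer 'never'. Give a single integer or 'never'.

Answer: never

Derivation:
Processing events:
Start: stock = 13
  Event 1 (restock 19): 13 + 19 = 32
  Event 2 (restock 11): 32 + 11 = 43
  Event 3 (restock 33): 43 + 33 = 76
  Event 4 (sale 10): sell min(10,76)=10. stock: 76 - 10 = 66. total_sold = 10
  Event 5 (sale 7): sell min(7,66)=7. stock: 66 - 7 = 59. total_sold = 17
  Event 6 (adjust +7): 59 + 7 = 66
  Event 7 (sale 7): sell min(7,66)=7. stock: 66 - 7 = 59. total_sold = 24
  Event 8 (restock 40): 59 + 40 = 99
  Event 9 (sale 13): sell min(13,99)=13. stock: 99 - 13 = 86. total_sold = 37
Final: stock = 86, total_sold = 37

Stock never reaches 0.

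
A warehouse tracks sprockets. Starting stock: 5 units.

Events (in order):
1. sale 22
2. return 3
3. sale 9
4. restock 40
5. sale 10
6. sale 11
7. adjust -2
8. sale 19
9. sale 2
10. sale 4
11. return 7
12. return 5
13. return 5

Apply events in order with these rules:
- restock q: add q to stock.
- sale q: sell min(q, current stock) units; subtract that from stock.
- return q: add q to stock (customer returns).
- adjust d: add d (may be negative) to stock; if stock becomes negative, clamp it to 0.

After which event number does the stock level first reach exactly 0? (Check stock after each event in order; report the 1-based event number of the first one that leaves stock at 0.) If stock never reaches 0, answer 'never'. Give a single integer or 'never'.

Processing events:
Start: stock = 5
  Event 1 (sale 22): sell min(22,5)=5. stock: 5 - 5 = 0. total_sold = 5
  Event 2 (return 3): 0 + 3 = 3
  Event 3 (sale 9): sell min(9,3)=3. stock: 3 - 3 = 0. total_sold = 8
  Event 4 (restock 40): 0 + 40 = 40
  Event 5 (sale 10): sell min(10,40)=10. stock: 40 - 10 = 30. total_sold = 18
  Event 6 (sale 11): sell min(11,30)=11. stock: 30 - 11 = 19. total_sold = 29
  Event 7 (adjust -2): 19 + -2 = 17
  Event 8 (sale 19): sell min(19,17)=17. stock: 17 - 17 = 0. total_sold = 46
  Event 9 (sale 2): sell min(2,0)=0. stock: 0 - 0 = 0. total_sold = 46
  Event 10 (sale 4): sell min(4,0)=0. stock: 0 - 0 = 0. total_sold = 46
  Event 11 (return 7): 0 + 7 = 7
  Event 12 (return 5): 7 + 5 = 12
  Event 13 (return 5): 12 + 5 = 17
Final: stock = 17, total_sold = 46

First zero at event 1.

Answer: 1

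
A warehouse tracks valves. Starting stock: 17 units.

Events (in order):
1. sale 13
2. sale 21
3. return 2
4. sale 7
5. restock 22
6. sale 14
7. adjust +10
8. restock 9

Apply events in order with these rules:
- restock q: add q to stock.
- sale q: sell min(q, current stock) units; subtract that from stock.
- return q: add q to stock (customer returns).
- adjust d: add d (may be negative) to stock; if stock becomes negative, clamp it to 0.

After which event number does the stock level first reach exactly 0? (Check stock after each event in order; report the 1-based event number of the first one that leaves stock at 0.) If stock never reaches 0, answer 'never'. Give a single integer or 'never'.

Answer: 2

Derivation:
Processing events:
Start: stock = 17
  Event 1 (sale 13): sell min(13,17)=13. stock: 17 - 13 = 4. total_sold = 13
  Event 2 (sale 21): sell min(21,4)=4. stock: 4 - 4 = 0. total_sold = 17
  Event 3 (return 2): 0 + 2 = 2
  Event 4 (sale 7): sell min(7,2)=2. stock: 2 - 2 = 0. total_sold = 19
  Event 5 (restock 22): 0 + 22 = 22
  Event 6 (sale 14): sell min(14,22)=14. stock: 22 - 14 = 8. total_sold = 33
  Event 7 (adjust +10): 8 + 10 = 18
  Event 8 (restock 9): 18 + 9 = 27
Final: stock = 27, total_sold = 33

First zero at event 2.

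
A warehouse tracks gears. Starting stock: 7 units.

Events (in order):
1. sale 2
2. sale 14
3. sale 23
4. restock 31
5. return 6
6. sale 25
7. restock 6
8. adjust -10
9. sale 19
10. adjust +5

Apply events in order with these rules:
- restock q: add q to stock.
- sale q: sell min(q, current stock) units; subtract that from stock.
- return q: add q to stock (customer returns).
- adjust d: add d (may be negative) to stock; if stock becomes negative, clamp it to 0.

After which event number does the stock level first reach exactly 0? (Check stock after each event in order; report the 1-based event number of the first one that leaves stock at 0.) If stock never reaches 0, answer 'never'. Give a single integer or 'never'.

Answer: 2

Derivation:
Processing events:
Start: stock = 7
  Event 1 (sale 2): sell min(2,7)=2. stock: 7 - 2 = 5. total_sold = 2
  Event 2 (sale 14): sell min(14,5)=5. stock: 5 - 5 = 0. total_sold = 7
  Event 3 (sale 23): sell min(23,0)=0. stock: 0 - 0 = 0. total_sold = 7
  Event 4 (restock 31): 0 + 31 = 31
  Event 5 (return 6): 31 + 6 = 37
  Event 6 (sale 25): sell min(25,37)=25. stock: 37 - 25 = 12. total_sold = 32
  Event 7 (restock 6): 12 + 6 = 18
  Event 8 (adjust -10): 18 + -10 = 8
  Event 9 (sale 19): sell min(19,8)=8. stock: 8 - 8 = 0. total_sold = 40
  Event 10 (adjust +5): 0 + 5 = 5
Final: stock = 5, total_sold = 40

First zero at event 2.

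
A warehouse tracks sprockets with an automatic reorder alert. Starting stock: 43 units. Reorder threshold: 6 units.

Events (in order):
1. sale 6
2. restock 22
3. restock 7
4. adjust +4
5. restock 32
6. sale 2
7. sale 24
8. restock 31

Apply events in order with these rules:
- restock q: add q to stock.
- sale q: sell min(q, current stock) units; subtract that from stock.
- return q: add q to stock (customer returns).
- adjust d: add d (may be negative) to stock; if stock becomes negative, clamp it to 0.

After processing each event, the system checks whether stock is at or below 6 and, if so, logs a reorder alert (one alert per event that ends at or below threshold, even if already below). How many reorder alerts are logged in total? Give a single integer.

Answer: 0

Derivation:
Processing events:
Start: stock = 43
  Event 1 (sale 6): sell min(6,43)=6. stock: 43 - 6 = 37. total_sold = 6
  Event 2 (restock 22): 37 + 22 = 59
  Event 3 (restock 7): 59 + 7 = 66
  Event 4 (adjust +4): 66 + 4 = 70
  Event 5 (restock 32): 70 + 32 = 102
  Event 6 (sale 2): sell min(2,102)=2. stock: 102 - 2 = 100. total_sold = 8
  Event 7 (sale 24): sell min(24,100)=24. stock: 100 - 24 = 76. total_sold = 32
  Event 8 (restock 31): 76 + 31 = 107
Final: stock = 107, total_sold = 32

Checking against threshold 6:
  After event 1: stock=37 > 6
  After event 2: stock=59 > 6
  After event 3: stock=66 > 6
  After event 4: stock=70 > 6
  After event 5: stock=102 > 6
  After event 6: stock=100 > 6
  After event 7: stock=76 > 6
  After event 8: stock=107 > 6
Alert events: []. Count = 0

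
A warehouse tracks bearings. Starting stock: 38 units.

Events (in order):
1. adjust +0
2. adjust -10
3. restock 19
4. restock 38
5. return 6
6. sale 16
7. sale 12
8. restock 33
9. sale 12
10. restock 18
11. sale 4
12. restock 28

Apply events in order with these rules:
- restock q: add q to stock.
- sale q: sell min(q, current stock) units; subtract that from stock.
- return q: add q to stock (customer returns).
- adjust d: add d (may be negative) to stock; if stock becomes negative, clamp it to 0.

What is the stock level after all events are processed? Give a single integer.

Processing events:
Start: stock = 38
  Event 1 (adjust +0): 38 + 0 = 38
  Event 2 (adjust -10): 38 + -10 = 28
  Event 3 (restock 19): 28 + 19 = 47
  Event 4 (restock 38): 47 + 38 = 85
  Event 5 (return 6): 85 + 6 = 91
  Event 6 (sale 16): sell min(16,91)=16. stock: 91 - 16 = 75. total_sold = 16
  Event 7 (sale 12): sell min(12,75)=12. stock: 75 - 12 = 63. total_sold = 28
  Event 8 (restock 33): 63 + 33 = 96
  Event 9 (sale 12): sell min(12,96)=12. stock: 96 - 12 = 84. total_sold = 40
  Event 10 (restock 18): 84 + 18 = 102
  Event 11 (sale 4): sell min(4,102)=4. stock: 102 - 4 = 98. total_sold = 44
  Event 12 (restock 28): 98 + 28 = 126
Final: stock = 126, total_sold = 44

Answer: 126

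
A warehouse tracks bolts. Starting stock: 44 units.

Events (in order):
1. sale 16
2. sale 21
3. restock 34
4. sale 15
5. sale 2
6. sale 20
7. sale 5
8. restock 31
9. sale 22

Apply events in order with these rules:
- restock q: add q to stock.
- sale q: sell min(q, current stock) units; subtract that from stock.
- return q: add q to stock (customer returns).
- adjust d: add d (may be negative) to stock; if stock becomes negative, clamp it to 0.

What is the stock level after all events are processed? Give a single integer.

Processing events:
Start: stock = 44
  Event 1 (sale 16): sell min(16,44)=16. stock: 44 - 16 = 28. total_sold = 16
  Event 2 (sale 21): sell min(21,28)=21. stock: 28 - 21 = 7. total_sold = 37
  Event 3 (restock 34): 7 + 34 = 41
  Event 4 (sale 15): sell min(15,41)=15. stock: 41 - 15 = 26. total_sold = 52
  Event 5 (sale 2): sell min(2,26)=2. stock: 26 - 2 = 24. total_sold = 54
  Event 6 (sale 20): sell min(20,24)=20. stock: 24 - 20 = 4. total_sold = 74
  Event 7 (sale 5): sell min(5,4)=4. stock: 4 - 4 = 0. total_sold = 78
  Event 8 (restock 31): 0 + 31 = 31
  Event 9 (sale 22): sell min(22,31)=22. stock: 31 - 22 = 9. total_sold = 100
Final: stock = 9, total_sold = 100

Answer: 9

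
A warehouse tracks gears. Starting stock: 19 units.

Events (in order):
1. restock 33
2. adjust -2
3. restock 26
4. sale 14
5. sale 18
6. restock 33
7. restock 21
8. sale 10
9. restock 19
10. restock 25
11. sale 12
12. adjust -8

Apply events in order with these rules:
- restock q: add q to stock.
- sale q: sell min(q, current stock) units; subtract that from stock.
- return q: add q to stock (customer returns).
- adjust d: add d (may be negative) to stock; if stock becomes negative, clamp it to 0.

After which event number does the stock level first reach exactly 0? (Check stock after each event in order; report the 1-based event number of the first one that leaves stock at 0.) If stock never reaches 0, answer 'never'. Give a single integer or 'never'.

Processing events:
Start: stock = 19
  Event 1 (restock 33): 19 + 33 = 52
  Event 2 (adjust -2): 52 + -2 = 50
  Event 3 (restock 26): 50 + 26 = 76
  Event 4 (sale 14): sell min(14,76)=14. stock: 76 - 14 = 62. total_sold = 14
  Event 5 (sale 18): sell min(18,62)=18. stock: 62 - 18 = 44. total_sold = 32
  Event 6 (restock 33): 44 + 33 = 77
  Event 7 (restock 21): 77 + 21 = 98
  Event 8 (sale 10): sell min(10,98)=10. stock: 98 - 10 = 88. total_sold = 42
  Event 9 (restock 19): 88 + 19 = 107
  Event 10 (restock 25): 107 + 25 = 132
  Event 11 (sale 12): sell min(12,132)=12. stock: 132 - 12 = 120. total_sold = 54
  Event 12 (adjust -8): 120 + -8 = 112
Final: stock = 112, total_sold = 54

Stock never reaches 0.

Answer: never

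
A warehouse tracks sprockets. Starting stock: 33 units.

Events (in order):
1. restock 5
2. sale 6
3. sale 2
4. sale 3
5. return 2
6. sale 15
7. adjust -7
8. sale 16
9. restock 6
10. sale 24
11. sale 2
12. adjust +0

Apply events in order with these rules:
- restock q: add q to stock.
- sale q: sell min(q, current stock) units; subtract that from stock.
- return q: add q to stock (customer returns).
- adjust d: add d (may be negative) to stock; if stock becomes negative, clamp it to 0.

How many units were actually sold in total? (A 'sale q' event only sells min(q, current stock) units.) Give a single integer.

Answer: 39

Derivation:
Processing events:
Start: stock = 33
  Event 1 (restock 5): 33 + 5 = 38
  Event 2 (sale 6): sell min(6,38)=6. stock: 38 - 6 = 32. total_sold = 6
  Event 3 (sale 2): sell min(2,32)=2. stock: 32 - 2 = 30. total_sold = 8
  Event 4 (sale 3): sell min(3,30)=3. stock: 30 - 3 = 27. total_sold = 11
  Event 5 (return 2): 27 + 2 = 29
  Event 6 (sale 15): sell min(15,29)=15. stock: 29 - 15 = 14. total_sold = 26
  Event 7 (adjust -7): 14 + -7 = 7
  Event 8 (sale 16): sell min(16,7)=7. stock: 7 - 7 = 0. total_sold = 33
  Event 9 (restock 6): 0 + 6 = 6
  Event 10 (sale 24): sell min(24,6)=6. stock: 6 - 6 = 0. total_sold = 39
  Event 11 (sale 2): sell min(2,0)=0. stock: 0 - 0 = 0. total_sold = 39
  Event 12 (adjust +0): 0 + 0 = 0
Final: stock = 0, total_sold = 39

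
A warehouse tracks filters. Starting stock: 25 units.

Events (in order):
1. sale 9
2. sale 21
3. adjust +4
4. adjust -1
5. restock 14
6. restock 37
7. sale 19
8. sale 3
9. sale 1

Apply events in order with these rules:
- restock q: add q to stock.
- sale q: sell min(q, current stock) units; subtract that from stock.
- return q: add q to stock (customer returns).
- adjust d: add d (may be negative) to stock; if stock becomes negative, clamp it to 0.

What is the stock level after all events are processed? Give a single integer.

Processing events:
Start: stock = 25
  Event 1 (sale 9): sell min(9,25)=9. stock: 25 - 9 = 16. total_sold = 9
  Event 2 (sale 21): sell min(21,16)=16. stock: 16 - 16 = 0. total_sold = 25
  Event 3 (adjust +4): 0 + 4 = 4
  Event 4 (adjust -1): 4 + -1 = 3
  Event 5 (restock 14): 3 + 14 = 17
  Event 6 (restock 37): 17 + 37 = 54
  Event 7 (sale 19): sell min(19,54)=19. stock: 54 - 19 = 35. total_sold = 44
  Event 8 (sale 3): sell min(3,35)=3. stock: 35 - 3 = 32. total_sold = 47
  Event 9 (sale 1): sell min(1,32)=1. stock: 32 - 1 = 31. total_sold = 48
Final: stock = 31, total_sold = 48

Answer: 31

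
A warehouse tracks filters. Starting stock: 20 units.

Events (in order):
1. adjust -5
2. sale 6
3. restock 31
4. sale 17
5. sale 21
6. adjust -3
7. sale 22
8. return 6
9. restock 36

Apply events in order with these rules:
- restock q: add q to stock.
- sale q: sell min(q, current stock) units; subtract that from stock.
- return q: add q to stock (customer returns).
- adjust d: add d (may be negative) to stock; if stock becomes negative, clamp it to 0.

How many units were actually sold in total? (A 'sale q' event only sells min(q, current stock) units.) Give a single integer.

Processing events:
Start: stock = 20
  Event 1 (adjust -5): 20 + -5 = 15
  Event 2 (sale 6): sell min(6,15)=6. stock: 15 - 6 = 9. total_sold = 6
  Event 3 (restock 31): 9 + 31 = 40
  Event 4 (sale 17): sell min(17,40)=17. stock: 40 - 17 = 23. total_sold = 23
  Event 5 (sale 21): sell min(21,23)=21. stock: 23 - 21 = 2. total_sold = 44
  Event 6 (adjust -3): 2 + -3 = 0 (clamped to 0)
  Event 7 (sale 22): sell min(22,0)=0. stock: 0 - 0 = 0. total_sold = 44
  Event 8 (return 6): 0 + 6 = 6
  Event 9 (restock 36): 6 + 36 = 42
Final: stock = 42, total_sold = 44

Answer: 44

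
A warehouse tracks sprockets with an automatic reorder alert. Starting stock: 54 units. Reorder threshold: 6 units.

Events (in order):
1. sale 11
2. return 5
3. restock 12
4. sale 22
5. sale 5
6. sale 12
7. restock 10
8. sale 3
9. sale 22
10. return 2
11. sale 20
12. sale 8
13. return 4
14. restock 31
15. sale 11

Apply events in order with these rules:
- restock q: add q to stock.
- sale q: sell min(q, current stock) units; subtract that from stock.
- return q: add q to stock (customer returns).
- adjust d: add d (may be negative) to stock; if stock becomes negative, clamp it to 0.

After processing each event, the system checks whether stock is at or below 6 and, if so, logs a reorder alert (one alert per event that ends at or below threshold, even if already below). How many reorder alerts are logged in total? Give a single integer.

Answer: 4

Derivation:
Processing events:
Start: stock = 54
  Event 1 (sale 11): sell min(11,54)=11. stock: 54 - 11 = 43. total_sold = 11
  Event 2 (return 5): 43 + 5 = 48
  Event 3 (restock 12): 48 + 12 = 60
  Event 4 (sale 22): sell min(22,60)=22. stock: 60 - 22 = 38. total_sold = 33
  Event 5 (sale 5): sell min(5,38)=5. stock: 38 - 5 = 33. total_sold = 38
  Event 6 (sale 12): sell min(12,33)=12. stock: 33 - 12 = 21. total_sold = 50
  Event 7 (restock 10): 21 + 10 = 31
  Event 8 (sale 3): sell min(3,31)=3. stock: 31 - 3 = 28. total_sold = 53
  Event 9 (sale 22): sell min(22,28)=22. stock: 28 - 22 = 6. total_sold = 75
  Event 10 (return 2): 6 + 2 = 8
  Event 11 (sale 20): sell min(20,8)=8. stock: 8 - 8 = 0. total_sold = 83
  Event 12 (sale 8): sell min(8,0)=0. stock: 0 - 0 = 0. total_sold = 83
  Event 13 (return 4): 0 + 4 = 4
  Event 14 (restock 31): 4 + 31 = 35
  Event 15 (sale 11): sell min(11,35)=11. stock: 35 - 11 = 24. total_sold = 94
Final: stock = 24, total_sold = 94

Checking against threshold 6:
  After event 1: stock=43 > 6
  After event 2: stock=48 > 6
  After event 3: stock=60 > 6
  After event 4: stock=38 > 6
  After event 5: stock=33 > 6
  After event 6: stock=21 > 6
  After event 7: stock=31 > 6
  After event 8: stock=28 > 6
  After event 9: stock=6 <= 6 -> ALERT
  After event 10: stock=8 > 6
  After event 11: stock=0 <= 6 -> ALERT
  After event 12: stock=0 <= 6 -> ALERT
  After event 13: stock=4 <= 6 -> ALERT
  After event 14: stock=35 > 6
  After event 15: stock=24 > 6
Alert events: [9, 11, 12, 13]. Count = 4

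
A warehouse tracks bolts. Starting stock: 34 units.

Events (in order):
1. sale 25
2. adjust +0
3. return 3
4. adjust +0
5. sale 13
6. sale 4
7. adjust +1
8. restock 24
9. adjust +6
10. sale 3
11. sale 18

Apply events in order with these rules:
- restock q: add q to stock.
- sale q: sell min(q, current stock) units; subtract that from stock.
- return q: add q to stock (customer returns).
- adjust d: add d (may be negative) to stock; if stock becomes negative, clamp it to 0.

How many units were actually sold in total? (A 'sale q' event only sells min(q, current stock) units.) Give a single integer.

Processing events:
Start: stock = 34
  Event 1 (sale 25): sell min(25,34)=25. stock: 34 - 25 = 9. total_sold = 25
  Event 2 (adjust +0): 9 + 0 = 9
  Event 3 (return 3): 9 + 3 = 12
  Event 4 (adjust +0): 12 + 0 = 12
  Event 5 (sale 13): sell min(13,12)=12. stock: 12 - 12 = 0. total_sold = 37
  Event 6 (sale 4): sell min(4,0)=0. stock: 0 - 0 = 0. total_sold = 37
  Event 7 (adjust +1): 0 + 1 = 1
  Event 8 (restock 24): 1 + 24 = 25
  Event 9 (adjust +6): 25 + 6 = 31
  Event 10 (sale 3): sell min(3,31)=3. stock: 31 - 3 = 28. total_sold = 40
  Event 11 (sale 18): sell min(18,28)=18. stock: 28 - 18 = 10. total_sold = 58
Final: stock = 10, total_sold = 58

Answer: 58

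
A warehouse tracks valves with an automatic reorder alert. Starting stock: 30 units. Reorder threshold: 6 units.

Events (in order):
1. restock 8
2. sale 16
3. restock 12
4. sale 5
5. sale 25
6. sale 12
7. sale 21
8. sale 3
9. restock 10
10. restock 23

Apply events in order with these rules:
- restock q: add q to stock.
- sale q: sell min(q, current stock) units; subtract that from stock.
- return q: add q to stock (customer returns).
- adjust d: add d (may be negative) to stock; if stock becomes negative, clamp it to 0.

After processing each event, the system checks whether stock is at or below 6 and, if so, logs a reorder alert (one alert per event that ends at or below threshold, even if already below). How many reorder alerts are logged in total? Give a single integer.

Answer: 4

Derivation:
Processing events:
Start: stock = 30
  Event 1 (restock 8): 30 + 8 = 38
  Event 2 (sale 16): sell min(16,38)=16. stock: 38 - 16 = 22. total_sold = 16
  Event 3 (restock 12): 22 + 12 = 34
  Event 4 (sale 5): sell min(5,34)=5. stock: 34 - 5 = 29. total_sold = 21
  Event 5 (sale 25): sell min(25,29)=25. stock: 29 - 25 = 4. total_sold = 46
  Event 6 (sale 12): sell min(12,4)=4. stock: 4 - 4 = 0. total_sold = 50
  Event 7 (sale 21): sell min(21,0)=0. stock: 0 - 0 = 0. total_sold = 50
  Event 8 (sale 3): sell min(3,0)=0. stock: 0 - 0 = 0. total_sold = 50
  Event 9 (restock 10): 0 + 10 = 10
  Event 10 (restock 23): 10 + 23 = 33
Final: stock = 33, total_sold = 50

Checking against threshold 6:
  After event 1: stock=38 > 6
  After event 2: stock=22 > 6
  After event 3: stock=34 > 6
  After event 4: stock=29 > 6
  After event 5: stock=4 <= 6 -> ALERT
  After event 6: stock=0 <= 6 -> ALERT
  After event 7: stock=0 <= 6 -> ALERT
  After event 8: stock=0 <= 6 -> ALERT
  After event 9: stock=10 > 6
  After event 10: stock=33 > 6
Alert events: [5, 6, 7, 8]. Count = 4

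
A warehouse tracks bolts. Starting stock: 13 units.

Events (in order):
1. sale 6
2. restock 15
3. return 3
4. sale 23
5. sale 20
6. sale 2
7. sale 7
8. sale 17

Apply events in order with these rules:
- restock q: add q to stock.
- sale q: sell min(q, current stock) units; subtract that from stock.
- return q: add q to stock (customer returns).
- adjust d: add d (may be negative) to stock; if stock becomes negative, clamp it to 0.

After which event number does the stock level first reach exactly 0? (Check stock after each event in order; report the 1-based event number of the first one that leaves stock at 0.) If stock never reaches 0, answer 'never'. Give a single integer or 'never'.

Answer: 5

Derivation:
Processing events:
Start: stock = 13
  Event 1 (sale 6): sell min(6,13)=6. stock: 13 - 6 = 7. total_sold = 6
  Event 2 (restock 15): 7 + 15 = 22
  Event 3 (return 3): 22 + 3 = 25
  Event 4 (sale 23): sell min(23,25)=23. stock: 25 - 23 = 2. total_sold = 29
  Event 5 (sale 20): sell min(20,2)=2. stock: 2 - 2 = 0. total_sold = 31
  Event 6 (sale 2): sell min(2,0)=0. stock: 0 - 0 = 0. total_sold = 31
  Event 7 (sale 7): sell min(7,0)=0. stock: 0 - 0 = 0. total_sold = 31
  Event 8 (sale 17): sell min(17,0)=0. stock: 0 - 0 = 0. total_sold = 31
Final: stock = 0, total_sold = 31

First zero at event 5.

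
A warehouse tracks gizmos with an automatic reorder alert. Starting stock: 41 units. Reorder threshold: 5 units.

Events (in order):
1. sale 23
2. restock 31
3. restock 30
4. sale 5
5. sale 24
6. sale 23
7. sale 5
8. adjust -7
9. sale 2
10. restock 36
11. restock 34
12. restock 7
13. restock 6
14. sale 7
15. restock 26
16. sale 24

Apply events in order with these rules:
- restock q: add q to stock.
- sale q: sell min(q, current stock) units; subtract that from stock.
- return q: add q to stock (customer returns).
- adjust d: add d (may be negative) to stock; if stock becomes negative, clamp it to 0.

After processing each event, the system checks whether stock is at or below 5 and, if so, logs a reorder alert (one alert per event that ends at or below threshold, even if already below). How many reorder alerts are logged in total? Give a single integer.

Answer: 0

Derivation:
Processing events:
Start: stock = 41
  Event 1 (sale 23): sell min(23,41)=23. stock: 41 - 23 = 18. total_sold = 23
  Event 2 (restock 31): 18 + 31 = 49
  Event 3 (restock 30): 49 + 30 = 79
  Event 4 (sale 5): sell min(5,79)=5. stock: 79 - 5 = 74. total_sold = 28
  Event 5 (sale 24): sell min(24,74)=24. stock: 74 - 24 = 50. total_sold = 52
  Event 6 (sale 23): sell min(23,50)=23. stock: 50 - 23 = 27. total_sold = 75
  Event 7 (sale 5): sell min(5,27)=5. stock: 27 - 5 = 22. total_sold = 80
  Event 8 (adjust -7): 22 + -7 = 15
  Event 9 (sale 2): sell min(2,15)=2. stock: 15 - 2 = 13. total_sold = 82
  Event 10 (restock 36): 13 + 36 = 49
  Event 11 (restock 34): 49 + 34 = 83
  Event 12 (restock 7): 83 + 7 = 90
  Event 13 (restock 6): 90 + 6 = 96
  Event 14 (sale 7): sell min(7,96)=7. stock: 96 - 7 = 89. total_sold = 89
  Event 15 (restock 26): 89 + 26 = 115
  Event 16 (sale 24): sell min(24,115)=24. stock: 115 - 24 = 91. total_sold = 113
Final: stock = 91, total_sold = 113

Checking against threshold 5:
  After event 1: stock=18 > 5
  After event 2: stock=49 > 5
  After event 3: stock=79 > 5
  After event 4: stock=74 > 5
  After event 5: stock=50 > 5
  After event 6: stock=27 > 5
  After event 7: stock=22 > 5
  After event 8: stock=15 > 5
  After event 9: stock=13 > 5
  After event 10: stock=49 > 5
  After event 11: stock=83 > 5
  After event 12: stock=90 > 5
  After event 13: stock=96 > 5
  After event 14: stock=89 > 5
  After event 15: stock=115 > 5
  After event 16: stock=91 > 5
Alert events: []. Count = 0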